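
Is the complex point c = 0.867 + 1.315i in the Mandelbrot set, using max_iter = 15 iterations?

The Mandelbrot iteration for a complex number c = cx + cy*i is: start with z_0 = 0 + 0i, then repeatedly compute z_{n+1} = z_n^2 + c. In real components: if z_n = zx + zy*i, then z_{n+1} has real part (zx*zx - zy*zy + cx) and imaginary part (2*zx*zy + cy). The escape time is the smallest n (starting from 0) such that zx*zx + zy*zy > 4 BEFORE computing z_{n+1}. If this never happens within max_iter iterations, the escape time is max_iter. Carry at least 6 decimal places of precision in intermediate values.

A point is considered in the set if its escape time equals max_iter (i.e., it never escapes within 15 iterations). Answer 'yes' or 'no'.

Answer: no

Derivation:
z_0 = 0 + 0i, c = 0.8670 + 1.3150i
Iter 1: z = 0.8670 + 1.3150i, |z|^2 = 2.4809
Iter 2: z = -0.1105 + 3.5952i, |z|^2 = 12.9378
Escaped at iteration 2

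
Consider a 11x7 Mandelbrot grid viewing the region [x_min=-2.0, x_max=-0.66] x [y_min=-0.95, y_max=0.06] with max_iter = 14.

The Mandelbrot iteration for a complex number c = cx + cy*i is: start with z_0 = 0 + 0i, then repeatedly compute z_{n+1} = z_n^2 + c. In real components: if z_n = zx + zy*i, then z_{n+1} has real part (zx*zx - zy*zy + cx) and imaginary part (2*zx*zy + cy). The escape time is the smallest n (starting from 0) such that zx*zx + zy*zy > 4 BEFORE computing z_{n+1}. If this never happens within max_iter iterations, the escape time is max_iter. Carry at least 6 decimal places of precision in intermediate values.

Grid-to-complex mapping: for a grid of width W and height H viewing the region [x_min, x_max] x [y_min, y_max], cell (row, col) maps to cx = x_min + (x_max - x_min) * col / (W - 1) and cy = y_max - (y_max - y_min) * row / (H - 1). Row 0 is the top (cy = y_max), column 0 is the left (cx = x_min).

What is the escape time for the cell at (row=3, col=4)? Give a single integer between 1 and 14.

Answer: 3

Derivation:
z_0 = 0 + 0i, c = -1.4640 + -0.4450i
Iter 1: z = -1.4640 + -0.4450i, |z|^2 = 2.3413
Iter 2: z = 0.4813 + 0.8580i, |z|^2 = 0.9677
Iter 3: z = -1.9685 + 0.3808i, |z|^2 = 4.0199
Escaped at iteration 3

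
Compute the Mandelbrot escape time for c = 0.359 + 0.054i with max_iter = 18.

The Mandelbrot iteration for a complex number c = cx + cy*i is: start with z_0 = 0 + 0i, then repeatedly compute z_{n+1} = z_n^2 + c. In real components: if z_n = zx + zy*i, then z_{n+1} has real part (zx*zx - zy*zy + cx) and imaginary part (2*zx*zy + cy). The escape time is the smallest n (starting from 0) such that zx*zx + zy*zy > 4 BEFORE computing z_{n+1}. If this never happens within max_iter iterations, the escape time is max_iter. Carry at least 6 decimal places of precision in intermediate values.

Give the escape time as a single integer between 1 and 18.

z_0 = 0 + 0i, c = 0.3590 + 0.0540i
Iter 1: z = 0.3590 + 0.0540i, |z|^2 = 0.1318
Iter 2: z = 0.4850 + 0.0928i, |z|^2 = 0.2438
Iter 3: z = 0.5856 + 0.1440i, |z|^2 = 0.3636
Iter 4: z = 0.6812 + 0.2226i, |z|^2 = 0.5136
Iter 5: z = 0.7734 + 0.3573i, |z|^2 = 0.7259
Iter 6: z = 0.8295 + 0.6067i, |z|^2 = 1.0562
Iter 7: z = 0.6791 + 1.0606i, |z|^2 = 1.5859
Iter 8: z = -0.3047 + 1.4944i, |z|^2 = 2.3261
Iter 9: z = -1.7814 + -0.8566i, |z|^2 = 3.9072
Iter 10: z = 2.7986 + 3.1060i, |z|^2 = 17.4792
Escaped at iteration 10

Answer: 10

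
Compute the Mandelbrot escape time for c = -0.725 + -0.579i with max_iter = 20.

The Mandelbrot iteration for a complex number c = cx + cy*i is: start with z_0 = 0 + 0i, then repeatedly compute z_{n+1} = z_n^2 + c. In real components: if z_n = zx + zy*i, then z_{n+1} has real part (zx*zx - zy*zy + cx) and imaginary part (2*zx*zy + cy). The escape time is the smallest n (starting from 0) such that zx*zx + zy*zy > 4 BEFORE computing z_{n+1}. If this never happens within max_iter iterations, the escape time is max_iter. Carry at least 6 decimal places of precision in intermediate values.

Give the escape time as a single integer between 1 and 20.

Answer: 6

Derivation:
z_0 = 0 + 0i, c = -0.7250 + -0.5790i
Iter 1: z = -0.7250 + -0.5790i, |z|^2 = 0.8609
Iter 2: z = -0.5346 + 0.2605i, |z|^2 = 0.3537
Iter 3: z = -0.5071 + -0.8576i, |z|^2 = 0.9926
Iter 4: z = -1.2033 + 0.2907i, |z|^2 = 1.5325
Iter 5: z = 0.6385 + -1.2787i, |z|^2 = 2.0427
Iter 6: z = -1.9523 + -2.2119i, |z|^2 = 8.7038
Escaped at iteration 6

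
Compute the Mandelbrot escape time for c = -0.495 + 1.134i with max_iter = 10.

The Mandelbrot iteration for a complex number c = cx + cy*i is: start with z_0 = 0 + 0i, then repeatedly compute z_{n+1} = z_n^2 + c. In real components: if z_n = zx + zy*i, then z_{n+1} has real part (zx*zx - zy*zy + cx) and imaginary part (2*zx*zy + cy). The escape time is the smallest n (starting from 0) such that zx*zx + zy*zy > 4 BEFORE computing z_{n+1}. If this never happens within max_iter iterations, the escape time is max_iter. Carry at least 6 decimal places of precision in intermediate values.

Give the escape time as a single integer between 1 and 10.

z_0 = 0 + 0i, c = -0.4950 + 1.1340i
Iter 1: z = -0.4950 + 1.1340i, |z|^2 = 1.5310
Iter 2: z = -1.5359 + 0.0113i, |z|^2 = 2.3592
Iter 3: z = 1.8640 + 1.0992i, |z|^2 = 4.6825
Escaped at iteration 3

Answer: 3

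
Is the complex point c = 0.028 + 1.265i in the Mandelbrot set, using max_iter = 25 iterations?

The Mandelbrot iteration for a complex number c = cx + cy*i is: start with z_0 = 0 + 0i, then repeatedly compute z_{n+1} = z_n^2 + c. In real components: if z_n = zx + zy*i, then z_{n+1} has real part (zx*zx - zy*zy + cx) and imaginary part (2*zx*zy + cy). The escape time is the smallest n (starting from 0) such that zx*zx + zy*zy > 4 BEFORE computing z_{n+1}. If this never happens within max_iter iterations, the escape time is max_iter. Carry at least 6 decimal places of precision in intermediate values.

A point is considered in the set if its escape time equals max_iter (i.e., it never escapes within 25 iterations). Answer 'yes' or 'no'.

z_0 = 0 + 0i, c = 0.0280 + 1.2650i
Iter 1: z = 0.0280 + 1.2650i, |z|^2 = 1.6010
Iter 2: z = -1.5714 + 1.3358i, |z|^2 = 4.2539
Escaped at iteration 2

Answer: no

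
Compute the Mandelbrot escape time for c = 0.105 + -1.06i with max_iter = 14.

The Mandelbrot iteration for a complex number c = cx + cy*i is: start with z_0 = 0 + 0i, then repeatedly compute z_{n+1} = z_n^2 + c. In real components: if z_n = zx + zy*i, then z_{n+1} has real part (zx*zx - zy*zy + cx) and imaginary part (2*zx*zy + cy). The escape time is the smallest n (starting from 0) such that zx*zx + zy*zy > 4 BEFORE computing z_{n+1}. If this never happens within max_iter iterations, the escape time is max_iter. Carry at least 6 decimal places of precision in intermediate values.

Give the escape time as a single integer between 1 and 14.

Answer: 4

Derivation:
z_0 = 0 + 0i, c = 0.1050 + -1.0600i
Iter 1: z = 0.1050 + -1.0600i, |z|^2 = 1.1346
Iter 2: z = -1.0076 + -1.2826i, |z|^2 = 2.6603
Iter 3: z = -0.5249 + 1.5246i, |z|^2 = 2.6000
Iter 4: z = -1.9440 + -2.6604i, |z|^2 = 10.8571
Escaped at iteration 4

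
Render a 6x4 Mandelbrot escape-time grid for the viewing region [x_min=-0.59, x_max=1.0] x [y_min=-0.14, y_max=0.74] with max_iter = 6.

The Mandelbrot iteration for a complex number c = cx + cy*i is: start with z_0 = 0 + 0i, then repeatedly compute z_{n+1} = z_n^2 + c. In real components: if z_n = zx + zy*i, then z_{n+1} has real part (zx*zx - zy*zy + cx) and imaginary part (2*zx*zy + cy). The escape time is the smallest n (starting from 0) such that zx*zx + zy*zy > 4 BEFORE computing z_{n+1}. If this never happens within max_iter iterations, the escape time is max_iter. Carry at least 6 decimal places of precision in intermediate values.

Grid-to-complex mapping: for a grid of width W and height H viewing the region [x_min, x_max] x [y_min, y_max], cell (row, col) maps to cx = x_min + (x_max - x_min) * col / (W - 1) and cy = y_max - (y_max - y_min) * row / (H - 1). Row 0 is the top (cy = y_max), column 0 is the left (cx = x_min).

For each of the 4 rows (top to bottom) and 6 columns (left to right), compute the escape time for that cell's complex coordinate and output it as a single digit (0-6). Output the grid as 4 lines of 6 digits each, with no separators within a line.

Answer: 666532
666632
666632
666632

Derivation:
(row=0, col=0): c = -0.5900 + 0.7400i → escape time 6
(row=0, col=1): c = -0.2720 + 0.7400i → escape time 6
(row=0, col=2): c = 0.0460 + 0.7400i → escape time 6
(row=0, col=3): c = 0.3640 + 0.7400i → escape time 5
(row=0, col=4): c = 0.6820 + 0.7400i → escape time 3
(row=0, col=5): c = 1.0000 + 0.7400i → escape time 2
(row=1, col=0): c = -0.5900 + 0.4467i → escape time 6
(row=1, col=1): c = -0.2720 + 0.4467i → escape time 6
(row=1, col=2): c = 0.0460 + 0.4467i → escape time 6
(row=1, col=3): c = 0.3640 + 0.4467i → escape time 6
(row=1, col=4): c = 0.6820 + 0.4467i → escape time 3
(row=1, col=5): c = 1.0000 + 0.4467i → escape time 2
(row=2, col=0): c = -0.5900 + 0.1533i → escape time 6
(row=2, col=1): c = -0.2720 + 0.1533i → escape time 6
(row=2, col=2): c = 0.0460 + 0.1533i → escape time 6
(row=2, col=3): c = 0.3640 + 0.1533i → escape time 6
(row=2, col=4): c = 0.6820 + 0.1533i → escape time 3
(row=2, col=5): c = 1.0000 + 0.1533i → escape time 2
(row=3, col=0): c = -0.5900 + -0.1400i → escape time 6
(row=3, col=1): c = -0.2720 + -0.1400i → escape time 6
(row=3, col=2): c = 0.0460 + -0.1400i → escape time 6
(row=3, col=3): c = 0.3640 + -0.1400i → escape time 6
(row=3, col=4): c = 0.6820 + -0.1400i → escape time 3
(row=3, col=5): c = 1.0000 + -0.1400i → escape time 2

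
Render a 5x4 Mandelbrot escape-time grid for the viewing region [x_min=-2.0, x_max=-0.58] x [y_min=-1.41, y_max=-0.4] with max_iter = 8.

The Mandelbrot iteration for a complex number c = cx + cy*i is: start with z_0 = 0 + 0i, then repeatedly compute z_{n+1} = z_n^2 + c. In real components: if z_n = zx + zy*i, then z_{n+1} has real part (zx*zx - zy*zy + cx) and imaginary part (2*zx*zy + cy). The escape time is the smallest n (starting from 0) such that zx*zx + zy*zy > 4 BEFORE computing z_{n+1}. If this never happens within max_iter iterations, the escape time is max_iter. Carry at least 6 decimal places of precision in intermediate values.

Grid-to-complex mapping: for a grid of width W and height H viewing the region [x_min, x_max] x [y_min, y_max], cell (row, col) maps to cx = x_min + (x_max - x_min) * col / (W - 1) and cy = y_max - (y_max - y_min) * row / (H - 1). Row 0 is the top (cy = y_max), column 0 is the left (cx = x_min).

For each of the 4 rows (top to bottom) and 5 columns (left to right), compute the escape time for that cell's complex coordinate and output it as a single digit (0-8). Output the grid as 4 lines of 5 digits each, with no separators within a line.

Answer: 13878
13346
12333
11222

Derivation:
(row=0, col=0): c = -2.0000 + -0.4000i → escape time 1
(row=0, col=1): c = -1.6450 + -0.4000i → escape time 3
(row=0, col=2): c = -1.2900 + -0.4000i → escape time 8
(row=0, col=3): c = -0.9350 + -0.4000i → escape time 7
(row=0, col=4): c = -0.5800 + -0.4000i → escape time 8
(row=1, col=0): c = -2.0000 + -0.7367i → escape time 1
(row=1, col=1): c = -1.6450 + -0.7367i → escape time 3
(row=1, col=2): c = -1.2900 + -0.7367i → escape time 3
(row=1, col=3): c = -0.9350 + -0.7367i → escape time 4
(row=1, col=4): c = -0.5800 + -0.7367i → escape time 6
(row=2, col=0): c = -2.0000 + -1.0733i → escape time 1
(row=2, col=1): c = -1.6450 + -1.0733i → escape time 2
(row=2, col=2): c = -1.2900 + -1.0733i → escape time 3
(row=2, col=3): c = -0.9350 + -1.0733i → escape time 3
(row=2, col=4): c = -0.5800 + -1.0733i → escape time 3
(row=3, col=0): c = -2.0000 + -1.4100i → escape time 1
(row=3, col=1): c = -1.6450 + -1.4100i → escape time 1
(row=3, col=2): c = -1.2900 + -1.4100i → escape time 2
(row=3, col=3): c = -0.9350 + -1.4100i → escape time 2
(row=3, col=4): c = -0.5800 + -1.4100i → escape time 2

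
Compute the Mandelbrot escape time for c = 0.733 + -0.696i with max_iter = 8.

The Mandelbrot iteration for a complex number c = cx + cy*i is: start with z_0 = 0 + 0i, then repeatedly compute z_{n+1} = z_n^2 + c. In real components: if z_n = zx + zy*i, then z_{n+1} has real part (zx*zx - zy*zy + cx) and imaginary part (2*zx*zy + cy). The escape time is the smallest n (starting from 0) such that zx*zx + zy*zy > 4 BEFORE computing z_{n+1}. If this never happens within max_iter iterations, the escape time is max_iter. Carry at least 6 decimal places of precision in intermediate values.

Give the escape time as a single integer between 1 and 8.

Answer: 3

Derivation:
z_0 = 0 + 0i, c = 0.7330 + -0.6960i
Iter 1: z = 0.7330 + -0.6960i, |z|^2 = 1.0217
Iter 2: z = 0.7859 + -1.7163i, |z|^2 = 3.5634
Iter 3: z = -1.5952 + -3.3936i, |z|^2 = 14.0615
Escaped at iteration 3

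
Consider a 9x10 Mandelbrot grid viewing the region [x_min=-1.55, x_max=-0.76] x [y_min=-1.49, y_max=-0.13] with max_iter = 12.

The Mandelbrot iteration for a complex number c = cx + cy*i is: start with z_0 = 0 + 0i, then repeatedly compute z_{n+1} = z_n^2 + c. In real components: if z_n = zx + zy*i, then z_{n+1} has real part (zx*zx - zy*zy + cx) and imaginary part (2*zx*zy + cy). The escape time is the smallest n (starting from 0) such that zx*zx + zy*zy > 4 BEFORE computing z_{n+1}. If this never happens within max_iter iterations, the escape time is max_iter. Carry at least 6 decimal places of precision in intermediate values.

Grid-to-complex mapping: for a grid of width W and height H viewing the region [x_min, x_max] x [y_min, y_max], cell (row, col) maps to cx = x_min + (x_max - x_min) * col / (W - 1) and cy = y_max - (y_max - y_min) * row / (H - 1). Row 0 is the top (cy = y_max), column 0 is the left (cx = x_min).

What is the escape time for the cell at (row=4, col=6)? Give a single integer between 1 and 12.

Answer: 4

Derivation:
z_0 = 0 + 0i, c = -0.9575 + -0.7344i
Iter 1: z = -0.9575 + -0.7344i, |z|^2 = 1.4562
Iter 2: z = -0.5801 + 0.6720i, |z|^2 = 0.7881
Iter 3: z = -1.0726 + -1.5141i, |z|^2 = 3.4430
Iter 4: z = -2.0996 + 2.5136i, |z|^2 = 10.7266
Escaped at iteration 4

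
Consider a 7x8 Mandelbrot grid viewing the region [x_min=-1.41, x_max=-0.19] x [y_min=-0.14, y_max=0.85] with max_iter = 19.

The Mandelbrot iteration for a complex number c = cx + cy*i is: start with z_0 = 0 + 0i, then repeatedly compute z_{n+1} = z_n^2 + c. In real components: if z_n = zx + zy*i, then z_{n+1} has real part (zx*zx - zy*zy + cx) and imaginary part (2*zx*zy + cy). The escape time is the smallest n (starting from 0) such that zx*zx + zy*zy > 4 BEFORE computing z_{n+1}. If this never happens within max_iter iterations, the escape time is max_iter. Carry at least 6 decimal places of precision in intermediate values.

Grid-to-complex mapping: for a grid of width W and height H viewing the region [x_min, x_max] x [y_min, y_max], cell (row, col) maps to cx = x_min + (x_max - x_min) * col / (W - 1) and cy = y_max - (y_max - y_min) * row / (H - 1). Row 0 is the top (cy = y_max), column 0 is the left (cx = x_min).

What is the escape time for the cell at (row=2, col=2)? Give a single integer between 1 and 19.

Answer: 5

Derivation:
z_0 = 0 + 0i, c = -1.0033 + 0.5671i
Iter 1: z = -1.0033 + 0.5671i, |z|^2 = 1.3283
Iter 2: z = -0.3183 + -0.5709i, |z|^2 = 0.4273
Iter 3: z = -1.2280 + 0.9306i, |z|^2 = 2.3739
Iter 4: z = -0.3614 + -1.7184i, |z|^2 = 3.0834
Iter 5: z = -3.8254 + 1.8093i, |z|^2 = 17.9075
Escaped at iteration 5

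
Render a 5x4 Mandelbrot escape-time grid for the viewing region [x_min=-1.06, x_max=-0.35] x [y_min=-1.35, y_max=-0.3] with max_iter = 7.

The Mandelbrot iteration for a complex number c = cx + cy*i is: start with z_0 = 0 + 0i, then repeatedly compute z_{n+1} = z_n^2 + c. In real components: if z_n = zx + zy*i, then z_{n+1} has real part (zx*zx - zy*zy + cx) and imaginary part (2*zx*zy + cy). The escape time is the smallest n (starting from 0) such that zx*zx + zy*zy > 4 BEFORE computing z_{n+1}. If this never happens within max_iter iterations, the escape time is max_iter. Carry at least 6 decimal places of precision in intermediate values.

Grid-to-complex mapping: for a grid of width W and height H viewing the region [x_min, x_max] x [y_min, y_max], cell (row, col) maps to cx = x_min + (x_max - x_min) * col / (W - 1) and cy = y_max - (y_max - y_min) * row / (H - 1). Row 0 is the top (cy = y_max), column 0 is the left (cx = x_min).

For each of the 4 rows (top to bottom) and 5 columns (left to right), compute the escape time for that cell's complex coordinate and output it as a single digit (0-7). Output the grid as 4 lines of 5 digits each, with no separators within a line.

Answer: 77777
44677
33345
22222

Derivation:
(row=0, col=0): c = -1.0600 + -0.3000i → escape time 7
(row=0, col=1): c = -0.8825 + -0.3000i → escape time 7
(row=0, col=2): c = -0.7050 + -0.3000i → escape time 7
(row=0, col=3): c = -0.5275 + -0.3000i → escape time 7
(row=0, col=4): c = -0.3500 + -0.3000i → escape time 7
(row=1, col=0): c = -1.0600 + -0.6500i → escape time 4
(row=1, col=1): c = -0.8825 + -0.6500i → escape time 4
(row=1, col=2): c = -0.7050 + -0.6500i → escape time 6
(row=1, col=3): c = -0.5275 + -0.6500i → escape time 7
(row=1, col=4): c = -0.3500 + -0.6500i → escape time 7
(row=2, col=0): c = -1.0600 + -1.0000i → escape time 3
(row=2, col=1): c = -0.8825 + -1.0000i → escape time 3
(row=2, col=2): c = -0.7050 + -1.0000i → escape time 3
(row=2, col=3): c = -0.5275 + -1.0000i → escape time 4
(row=2, col=4): c = -0.3500 + -1.0000i → escape time 5
(row=3, col=0): c = -1.0600 + -1.3500i → escape time 2
(row=3, col=1): c = -0.8825 + -1.3500i → escape time 2
(row=3, col=2): c = -0.7050 + -1.3500i → escape time 2
(row=3, col=3): c = -0.5275 + -1.3500i → escape time 2
(row=3, col=4): c = -0.3500 + -1.3500i → escape time 2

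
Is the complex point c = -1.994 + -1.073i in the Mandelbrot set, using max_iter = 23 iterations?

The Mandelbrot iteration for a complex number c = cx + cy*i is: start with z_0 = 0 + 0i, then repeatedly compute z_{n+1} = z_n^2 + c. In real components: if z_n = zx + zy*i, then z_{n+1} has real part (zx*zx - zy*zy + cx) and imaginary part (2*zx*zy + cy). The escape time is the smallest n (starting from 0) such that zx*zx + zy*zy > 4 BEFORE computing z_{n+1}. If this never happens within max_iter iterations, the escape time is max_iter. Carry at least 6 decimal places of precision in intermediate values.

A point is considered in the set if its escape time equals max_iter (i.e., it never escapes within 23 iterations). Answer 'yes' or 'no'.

z_0 = 0 + 0i, c = -1.9940 + -1.0730i
Iter 1: z = -1.9940 + -1.0730i, |z|^2 = 5.1274
Escaped at iteration 1

Answer: no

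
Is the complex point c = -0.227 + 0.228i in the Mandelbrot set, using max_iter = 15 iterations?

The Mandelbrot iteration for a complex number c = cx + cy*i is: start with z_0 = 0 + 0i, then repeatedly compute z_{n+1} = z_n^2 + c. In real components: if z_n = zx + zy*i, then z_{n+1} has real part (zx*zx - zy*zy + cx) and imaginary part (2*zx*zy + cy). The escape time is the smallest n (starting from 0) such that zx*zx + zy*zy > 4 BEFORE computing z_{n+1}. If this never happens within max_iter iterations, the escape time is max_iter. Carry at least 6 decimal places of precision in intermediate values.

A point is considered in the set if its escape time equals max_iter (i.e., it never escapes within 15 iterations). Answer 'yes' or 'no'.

z_0 = 0 + 0i, c = -0.2270 + 0.2280i
Iter 1: z = -0.2270 + 0.2280i, |z|^2 = 0.1035
Iter 2: z = -0.2275 + 0.1245i, |z|^2 = 0.0672
Iter 3: z = -0.1908 + 0.1714i, |z|^2 = 0.0658
Iter 4: z = -0.2200 + 0.1626i, |z|^2 = 0.0748
Iter 5: z = -0.2051 + 0.1565i, |z|^2 = 0.0665
Iter 6: z = -0.2094 + 0.1638i, |z|^2 = 0.0707
Iter 7: z = -0.2100 + 0.1594i, |z|^2 = 0.0695
Iter 8: z = -0.2083 + 0.1611i, |z|^2 = 0.0693
Iter 9: z = -0.2096 + 0.1609i, |z|^2 = 0.0698
Iter 10: z = -0.2090 + 0.1606i, |z|^2 = 0.0695
Iter 11: z = -0.2091 + 0.1609i, |z|^2 = 0.0696
Iter 12: z = -0.2092 + 0.1607i, |z|^2 = 0.0696
Iter 13: z = -0.2091 + 0.1608i, |z|^2 = 0.0696
Iter 14: z = -0.2091 + 0.1608i, |z|^2 = 0.0696
Did not escape in 15 iterations → in set

Answer: yes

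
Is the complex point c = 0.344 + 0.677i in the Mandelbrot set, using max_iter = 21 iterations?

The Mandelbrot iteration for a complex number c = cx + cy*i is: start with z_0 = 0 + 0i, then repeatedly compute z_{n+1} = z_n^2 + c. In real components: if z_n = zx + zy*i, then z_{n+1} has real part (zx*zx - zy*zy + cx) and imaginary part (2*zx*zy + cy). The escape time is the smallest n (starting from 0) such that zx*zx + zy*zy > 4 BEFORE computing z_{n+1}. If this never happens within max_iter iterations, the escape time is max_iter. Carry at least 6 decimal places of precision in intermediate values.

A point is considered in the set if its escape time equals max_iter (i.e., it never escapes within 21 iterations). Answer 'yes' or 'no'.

z_0 = 0 + 0i, c = 0.3440 + 0.6770i
Iter 1: z = 0.3440 + 0.6770i, |z|^2 = 0.5767
Iter 2: z = 0.0040 + 1.1428i, |z|^2 = 1.3060
Iter 3: z = -0.9619 + 0.6862i, |z|^2 = 1.3961
Iter 4: z = 0.7985 + -0.6431i, |z|^2 = 1.0511
Iter 5: z = 0.5680 + -0.3499i, |z|^2 = 0.4451
Iter 6: z = 0.5442 + 0.2794i, |z|^2 = 0.3743
Iter 7: z = 0.5621 + 0.9811i, |z|^2 = 1.2786
Iter 8: z = -0.3027 + 1.7800i, |z|^2 = 3.2600
Iter 9: z = -2.7327 + -0.4007i, |z|^2 = 7.6280
Escaped at iteration 9

Answer: no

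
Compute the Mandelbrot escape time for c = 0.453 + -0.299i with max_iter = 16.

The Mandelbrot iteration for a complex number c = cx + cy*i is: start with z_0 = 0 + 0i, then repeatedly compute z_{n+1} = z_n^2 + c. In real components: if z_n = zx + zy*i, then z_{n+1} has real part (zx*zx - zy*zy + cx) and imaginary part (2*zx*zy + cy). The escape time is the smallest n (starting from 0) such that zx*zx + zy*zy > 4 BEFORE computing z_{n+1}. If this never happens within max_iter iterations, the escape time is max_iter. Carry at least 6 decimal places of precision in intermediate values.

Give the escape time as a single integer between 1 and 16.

z_0 = 0 + 0i, c = 0.4530 + -0.2990i
Iter 1: z = 0.4530 + -0.2990i, |z|^2 = 0.2946
Iter 2: z = 0.5688 + -0.5699i, |z|^2 = 0.6483
Iter 3: z = 0.4518 + -0.9473i, |z|^2 = 1.1015
Iter 4: z = -0.2403 + -1.1549i, |z|^2 = 1.3916
Iter 5: z = -0.8231 + 0.2561i, |z|^2 = 0.7431
Iter 6: z = 1.0649 + -0.7206i, |z|^2 = 1.6533
Iter 7: z = 1.0677 + -1.8338i, |z|^2 = 4.5028
Escaped at iteration 7

Answer: 7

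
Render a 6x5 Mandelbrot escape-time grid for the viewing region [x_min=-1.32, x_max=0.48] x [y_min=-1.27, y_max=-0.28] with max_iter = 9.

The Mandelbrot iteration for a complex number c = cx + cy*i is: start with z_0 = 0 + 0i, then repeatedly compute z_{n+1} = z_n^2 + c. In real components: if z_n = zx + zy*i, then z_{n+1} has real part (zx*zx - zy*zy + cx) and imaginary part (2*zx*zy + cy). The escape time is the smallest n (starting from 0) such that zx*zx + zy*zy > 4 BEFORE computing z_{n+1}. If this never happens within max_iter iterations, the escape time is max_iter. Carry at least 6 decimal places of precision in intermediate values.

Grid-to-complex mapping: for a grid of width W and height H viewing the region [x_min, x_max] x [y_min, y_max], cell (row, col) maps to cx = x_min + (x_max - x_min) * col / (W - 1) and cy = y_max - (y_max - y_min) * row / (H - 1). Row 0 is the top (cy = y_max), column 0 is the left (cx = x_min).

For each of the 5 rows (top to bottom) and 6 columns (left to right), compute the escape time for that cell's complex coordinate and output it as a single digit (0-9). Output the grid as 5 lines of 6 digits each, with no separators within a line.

(row=0, col=0): c = -1.3200 + -0.2800i → escape time 7
(row=0, col=1): c = -0.9600 + -0.2800i → escape time 9
(row=0, col=2): c = -0.6000 + -0.2800i → escape time 9
(row=0, col=3): c = -0.2400 + -0.2800i → escape time 9
(row=0, col=4): c = 0.1200 + -0.2800i → escape time 9
(row=0, col=5): c = 0.4800 + -0.2800i → escape time 6
(row=1, col=0): c = -1.3200 + -0.5275i → escape time 3
(row=1, col=1): c = -0.9600 + -0.5275i → escape time 5
(row=1, col=2): c = -0.6000 + -0.5275i → escape time 9
(row=1, col=3): c = -0.2400 + -0.5275i → escape time 9
(row=1, col=4): c = 0.1200 + -0.5275i → escape time 9
(row=1, col=5): c = 0.4800 + -0.5275i → escape time 5
(row=2, col=0): c = -1.3200 + -0.7750i → escape time 3
(row=2, col=1): c = -0.9600 + -0.7750i → escape time 4
(row=2, col=2): c = -0.6000 + -0.7750i → escape time 5
(row=2, col=3): c = -0.2400 + -0.7750i → escape time 9
(row=2, col=4): c = 0.1200 + -0.7750i → escape time 6
(row=2, col=5): c = 0.4800 + -0.7750i → escape time 3
(row=3, col=0): c = -1.3200 + -1.0225i → escape time 3
(row=3, col=1): c = -0.9600 + -1.0225i → escape time 3
(row=3, col=2): c = -0.6000 + -1.0225i → escape time 4
(row=3, col=3): c = -0.2400 + -1.0225i → escape time 6
(row=3, col=4): c = 0.1200 + -1.0225i → escape time 4
(row=3, col=5): c = 0.4800 + -1.0225i → escape time 2
(row=4, col=0): c = -1.3200 + -1.2700i → escape time 2
(row=4, col=1): c = -0.9600 + -1.2700i → escape time 2
(row=4, col=2): c = -0.6000 + -1.2700i → escape time 3
(row=4, col=3): c = -0.2400 + -1.2700i → escape time 3
(row=4, col=4): c = 0.1200 + -1.2700i → escape time 2
(row=4, col=5): c = 0.4800 + -1.2700i → escape time 2

Answer: 799996
359995
345963
334642
223322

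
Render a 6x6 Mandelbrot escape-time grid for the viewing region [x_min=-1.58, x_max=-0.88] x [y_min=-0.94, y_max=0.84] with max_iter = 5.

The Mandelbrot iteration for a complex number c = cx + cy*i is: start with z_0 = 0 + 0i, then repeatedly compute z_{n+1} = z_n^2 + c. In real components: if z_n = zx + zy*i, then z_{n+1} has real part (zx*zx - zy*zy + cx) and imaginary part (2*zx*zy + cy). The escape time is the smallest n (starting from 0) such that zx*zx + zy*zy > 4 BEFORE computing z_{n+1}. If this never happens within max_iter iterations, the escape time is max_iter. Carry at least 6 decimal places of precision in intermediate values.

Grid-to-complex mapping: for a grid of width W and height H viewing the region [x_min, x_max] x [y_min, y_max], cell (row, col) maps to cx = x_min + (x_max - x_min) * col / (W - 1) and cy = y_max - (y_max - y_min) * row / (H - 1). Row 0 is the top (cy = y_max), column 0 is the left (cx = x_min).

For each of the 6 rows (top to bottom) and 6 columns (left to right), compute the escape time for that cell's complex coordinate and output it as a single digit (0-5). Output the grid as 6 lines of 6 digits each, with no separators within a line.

Answer: 333334
334555
555555
555555
333455
233333

Derivation:
(row=0, col=0): c = -1.5800 + 0.8400i → escape time 3
(row=0, col=1): c = -1.4400 + 0.8400i → escape time 3
(row=0, col=2): c = -1.3000 + 0.8400i → escape time 3
(row=0, col=3): c = -1.1600 + 0.8400i → escape time 3
(row=0, col=4): c = -1.0200 + 0.8400i → escape time 3
(row=0, col=5): c = -0.8800 + 0.8400i → escape time 4
(row=1, col=0): c = -1.5800 + 0.4840i → escape time 3
(row=1, col=1): c = -1.4400 + 0.4840i → escape time 3
(row=1, col=2): c = -1.3000 + 0.4840i → escape time 4
(row=1, col=3): c = -1.1600 + 0.4840i → escape time 5
(row=1, col=4): c = -1.0200 + 0.4840i → escape time 5
(row=1, col=5): c = -0.8800 + 0.4840i → escape time 5
(row=2, col=0): c = -1.5800 + 0.1280i → escape time 5
(row=2, col=1): c = -1.4400 + 0.1280i → escape time 5
(row=2, col=2): c = -1.3000 + 0.1280i → escape time 5
(row=2, col=3): c = -1.1600 + 0.1280i → escape time 5
(row=2, col=4): c = -1.0200 + 0.1280i → escape time 5
(row=2, col=5): c = -0.8800 + 0.1280i → escape time 5
(row=3, col=0): c = -1.5800 + -0.2280i → escape time 5
(row=3, col=1): c = -1.4400 + -0.2280i → escape time 5
(row=3, col=2): c = -1.3000 + -0.2280i → escape time 5
(row=3, col=3): c = -1.1600 + -0.2280i → escape time 5
(row=3, col=4): c = -1.0200 + -0.2280i → escape time 5
(row=3, col=5): c = -0.8800 + -0.2280i → escape time 5
(row=4, col=0): c = -1.5800 + -0.5840i → escape time 3
(row=4, col=1): c = -1.4400 + -0.5840i → escape time 3
(row=4, col=2): c = -1.3000 + -0.5840i → escape time 3
(row=4, col=3): c = -1.1600 + -0.5840i → escape time 4
(row=4, col=4): c = -1.0200 + -0.5840i → escape time 5
(row=4, col=5): c = -0.8800 + -0.5840i → escape time 5
(row=5, col=0): c = -1.5800 + -0.9400i → escape time 2
(row=5, col=1): c = -1.4400 + -0.9400i → escape time 3
(row=5, col=2): c = -1.3000 + -0.9400i → escape time 3
(row=5, col=3): c = -1.1600 + -0.9400i → escape time 3
(row=5, col=4): c = -1.0200 + -0.9400i → escape time 3
(row=5, col=5): c = -0.8800 + -0.9400i → escape time 3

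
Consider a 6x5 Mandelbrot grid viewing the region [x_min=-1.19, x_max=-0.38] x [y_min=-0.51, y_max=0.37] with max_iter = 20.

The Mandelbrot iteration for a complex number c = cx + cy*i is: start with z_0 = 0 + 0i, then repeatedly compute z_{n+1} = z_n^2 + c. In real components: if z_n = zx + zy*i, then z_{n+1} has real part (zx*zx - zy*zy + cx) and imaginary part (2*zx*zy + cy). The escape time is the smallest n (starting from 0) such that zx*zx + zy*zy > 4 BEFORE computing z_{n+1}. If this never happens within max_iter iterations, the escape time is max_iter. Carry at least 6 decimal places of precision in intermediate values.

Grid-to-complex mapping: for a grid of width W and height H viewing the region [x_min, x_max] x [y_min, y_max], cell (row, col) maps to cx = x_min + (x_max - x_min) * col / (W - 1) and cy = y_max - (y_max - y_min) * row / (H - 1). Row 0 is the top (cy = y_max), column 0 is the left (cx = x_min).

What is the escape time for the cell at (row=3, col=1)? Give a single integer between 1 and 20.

z_0 = 0 + 0i, c = -1.0280 + -0.2900i
Iter 1: z = -1.0280 + -0.2900i, |z|^2 = 1.1409
Iter 2: z = -0.0553 + 0.3062i, |z|^2 = 0.0968
Iter 3: z = -1.1187 + -0.3239i, |z|^2 = 1.3564
Iter 4: z = 0.1186 + 0.4347i, |z|^2 = 0.2030
Iter 5: z = -1.2029 + -0.1869i, |z|^2 = 1.4818
Iter 6: z = 0.3839 + 0.1595i, |z|^2 = 0.1729
Iter 7: z = -0.9060 + -0.1675i, |z|^2 = 0.8490
Iter 8: z = -0.2352 + 0.0135i, |z|^2 = 0.0555
Iter 9: z = -0.9729 + -0.2964i, |z|^2 = 1.0343
Iter 10: z = -0.1693 + 0.2866i, |z|^2 = 0.1108
Iter 11: z = -1.0815 + -0.3871i, |z|^2 = 1.3194
Iter 12: z = -0.0082 + 0.5472i, |z|^2 = 0.2995
Iter 13: z = -1.3274 + -0.2990i, |z|^2 = 1.8513
Iter 14: z = 0.6446 + 0.5037i, |z|^2 = 0.6692
Iter 15: z = -0.8662 + 0.3593i, |z|^2 = 0.8795
Iter 16: z = -0.4068 + -0.9126i, |z|^2 = 0.9982
Iter 17: z = -1.6953 + 0.4524i, |z|^2 = 3.0787
Iter 18: z = 1.6414 + -1.8239i, |z|^2 = 6.0207
Escaped at iteration 18

Answer: 18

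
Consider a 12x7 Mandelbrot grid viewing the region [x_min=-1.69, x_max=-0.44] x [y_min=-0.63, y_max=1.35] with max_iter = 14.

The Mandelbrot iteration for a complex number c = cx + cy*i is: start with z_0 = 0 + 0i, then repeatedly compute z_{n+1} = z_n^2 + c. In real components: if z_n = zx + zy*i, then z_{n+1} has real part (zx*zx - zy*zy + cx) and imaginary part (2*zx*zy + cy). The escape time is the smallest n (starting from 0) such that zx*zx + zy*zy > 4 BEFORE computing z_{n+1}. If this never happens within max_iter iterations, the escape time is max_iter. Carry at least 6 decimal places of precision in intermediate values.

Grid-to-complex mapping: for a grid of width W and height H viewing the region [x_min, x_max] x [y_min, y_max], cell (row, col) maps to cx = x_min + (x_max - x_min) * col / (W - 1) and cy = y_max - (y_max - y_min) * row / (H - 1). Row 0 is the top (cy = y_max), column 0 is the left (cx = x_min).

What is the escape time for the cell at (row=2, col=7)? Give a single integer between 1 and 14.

z_0 = 0 + 0i, c = -0.8945 + 0.6900i
Iter 1: z = -0.8945 + 0.6900i, |z|^2 = 1.2763
Iter 2: z = -0.5704 + -0.5445i, |z|^2 = 0.6218
Iter 3: z = -0.8656 + 1.3112i, |z|^2 = 2.4684
Iter 4: z = -1.8645 + -1.5799i, |z|^2 = 5.9723
Escaped at iteration 4

Answer: 4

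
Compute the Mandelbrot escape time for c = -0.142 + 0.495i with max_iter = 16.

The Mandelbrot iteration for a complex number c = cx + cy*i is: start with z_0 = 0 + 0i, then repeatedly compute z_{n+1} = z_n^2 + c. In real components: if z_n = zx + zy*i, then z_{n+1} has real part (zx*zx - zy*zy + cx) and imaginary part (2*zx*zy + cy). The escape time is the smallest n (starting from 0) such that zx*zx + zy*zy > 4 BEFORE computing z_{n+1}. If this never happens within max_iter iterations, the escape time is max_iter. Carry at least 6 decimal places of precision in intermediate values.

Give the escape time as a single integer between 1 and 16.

z_0 = 0 + 0i, c = -0.1420 + 0.4950i
Iter 1: z = -0.1420 + 0.4950i, |z|^2 = 0.2652
Iter 2: z = -0.3669 + 0.3544i, |z|^2 = 0.2602
Iter 3: z = -0.1330 + 0.2350i, |z|^2 = 0.0729
Iter 4: z = -0.1795 + 0.4325i, |z|^2 = 0.2193
Iter 5: z = -0.2968 + 0.3397i, |z|^2 = 0.2035
Iter 6: z = -0.1693 + 0.2933i, |z|^2 = 0.1147
Iter 7: z = -0.1994 + 0.3957i, |z|^2 = 0.1963
Iter 8: z = -0.2588 + 0.3372i, |z|^2 = 0.1807
Iter 9: z = -0.1887 + 0.3204i, |z|^2 = 0.1383
Iter 10: z = -0.2091 + 0.3740i, |z|^2 = 0.1836
Iter 11: z = -0.2382 + 0.3386i, |z|^2 = 0.1714
Iter 12: z = -0.1999 + 0.3337i, |z|^2 = 0.1513
Iter 13: z = -0.2134 + 0.3616i, |z|^2 = 0.1763
Iter 14: z = -0.2272 + 0.3407i, |z|^2 = 0.1677
Iter 15: z = -0.2064 + 0.3402i, |z|^2 = 0.1583

Answer: 16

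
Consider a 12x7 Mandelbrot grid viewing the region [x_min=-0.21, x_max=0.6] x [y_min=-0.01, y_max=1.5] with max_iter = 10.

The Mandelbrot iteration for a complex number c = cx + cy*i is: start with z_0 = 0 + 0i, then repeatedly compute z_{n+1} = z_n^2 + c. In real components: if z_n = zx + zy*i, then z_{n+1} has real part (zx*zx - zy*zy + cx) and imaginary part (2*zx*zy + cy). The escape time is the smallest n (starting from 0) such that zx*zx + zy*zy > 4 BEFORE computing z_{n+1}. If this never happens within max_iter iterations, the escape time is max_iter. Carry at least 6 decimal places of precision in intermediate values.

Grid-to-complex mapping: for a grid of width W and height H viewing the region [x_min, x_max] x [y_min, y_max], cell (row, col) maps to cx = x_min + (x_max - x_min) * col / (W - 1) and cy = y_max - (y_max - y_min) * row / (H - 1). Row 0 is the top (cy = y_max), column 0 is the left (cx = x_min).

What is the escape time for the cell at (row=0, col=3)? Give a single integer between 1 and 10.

Answer: 2

Derivation:
z_0 = 0 + 0i, c = 0.0109 + 1.5000i
Iter 1: z = 0.0109 + 1.5000i, |z|^2 = 2.2501
Iter 2: z = -2.2390 + 1.5327i, |z|^2 = 7.3622
Escaped at iteration 2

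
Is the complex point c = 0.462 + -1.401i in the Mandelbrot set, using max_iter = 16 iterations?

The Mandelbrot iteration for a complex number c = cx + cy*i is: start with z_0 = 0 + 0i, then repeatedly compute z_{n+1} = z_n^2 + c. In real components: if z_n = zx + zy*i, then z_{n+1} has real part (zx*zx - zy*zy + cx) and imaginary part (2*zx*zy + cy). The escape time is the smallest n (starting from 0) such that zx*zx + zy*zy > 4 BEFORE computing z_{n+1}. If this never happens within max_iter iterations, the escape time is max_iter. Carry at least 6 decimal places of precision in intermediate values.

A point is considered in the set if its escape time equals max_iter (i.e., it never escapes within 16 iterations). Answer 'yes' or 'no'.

z_0 = 0 + 0i, c = 0.4620 + -1.4010i
Iter 1: z = 0.4620 + -1.4010i, |z|^2 = 2.1762
Iter 2: z = -1.2874 + -2.6955i, |z|^2 = 8.9231
Escaped at iteration 2

Answer: no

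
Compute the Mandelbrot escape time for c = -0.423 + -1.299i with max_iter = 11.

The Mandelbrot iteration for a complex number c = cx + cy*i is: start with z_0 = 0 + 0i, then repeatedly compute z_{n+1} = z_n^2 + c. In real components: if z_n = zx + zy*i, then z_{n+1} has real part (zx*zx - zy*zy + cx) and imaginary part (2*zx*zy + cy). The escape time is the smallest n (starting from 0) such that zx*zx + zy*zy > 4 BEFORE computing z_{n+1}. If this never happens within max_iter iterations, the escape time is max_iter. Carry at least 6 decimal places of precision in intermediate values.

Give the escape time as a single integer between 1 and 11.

z_0 = 0 + 0i, c = -0.4230 + -1.2990i
Iter 1: z = -0.4230 + -1.2990i, |z|^2 = 1.8663
Iter 2: z = -1.9315 + -0.2000i, |z|^2 = 3.7706
Iter 3: z = 3.2676 + -0.5262i, |z|^2 = 10.9539
Escaped at iteration 3

Answer: 3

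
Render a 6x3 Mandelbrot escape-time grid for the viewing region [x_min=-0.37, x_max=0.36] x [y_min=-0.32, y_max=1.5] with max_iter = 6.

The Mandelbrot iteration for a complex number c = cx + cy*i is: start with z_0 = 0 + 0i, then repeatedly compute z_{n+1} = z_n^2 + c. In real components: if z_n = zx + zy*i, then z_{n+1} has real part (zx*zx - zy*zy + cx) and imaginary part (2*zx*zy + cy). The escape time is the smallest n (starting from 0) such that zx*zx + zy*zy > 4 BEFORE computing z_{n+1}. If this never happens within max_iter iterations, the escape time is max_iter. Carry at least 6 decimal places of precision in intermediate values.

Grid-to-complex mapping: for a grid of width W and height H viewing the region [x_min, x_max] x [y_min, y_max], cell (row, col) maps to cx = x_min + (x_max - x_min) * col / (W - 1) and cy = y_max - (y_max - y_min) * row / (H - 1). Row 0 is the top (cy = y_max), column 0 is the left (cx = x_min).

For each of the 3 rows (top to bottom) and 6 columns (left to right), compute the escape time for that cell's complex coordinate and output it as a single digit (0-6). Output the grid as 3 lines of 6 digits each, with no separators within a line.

Answer: 222222
666666
666666

Derivation:
(row=0, col=0): c = -0.3700 + 1.5000i → escape time 2
(row=0, col=1): c = -0.2240 + 1.5000i → escape time 2
(row=0, col=2): c = -0.0780 + 1.5000i → escape time 2
(row=0, col=3): c = 0.0680 + 1.5000i → escape time 2
(row=0, col=4): c = 0.2140 + 1.5000i → escape time 2
(row=0, col=5): c = 0.3600 + 1.5000i → escape time 2
(row=1, col=0): c = -0.3700 + 0.5900i → escape time 6
(row=1, col=1): c = -0.2240 + 0.5900i → escape time 6
(row=1, col=2): c = -0.0780 + 0.5900i → escape time 6
(row=1, col=3): c = 0.0680 + 0.5900i → escape time 6
(row=1, col=4): c = 0.2140 + 0.5900i → escape time 6
(row=1, col=5): c = 0.3600 + 0.5900i → escape time 6
(row=2, col=0): c = -0.3700 + -0.3200i → escape time 6
(row=2, col=1): c = -0.2240 + -0.3200i → escape time 6
(row=2, col=2): c = -0.0780 + -0.3200i → escape time 6
(row=2, col=3): c = 0.0680 + -0.3200i → escape time 6
(row=2, col=4): c = 0.2140 + -0.3200i → escape time 6
(row=2, col=5): c = 0.3600 + -0.3200i → escape time 6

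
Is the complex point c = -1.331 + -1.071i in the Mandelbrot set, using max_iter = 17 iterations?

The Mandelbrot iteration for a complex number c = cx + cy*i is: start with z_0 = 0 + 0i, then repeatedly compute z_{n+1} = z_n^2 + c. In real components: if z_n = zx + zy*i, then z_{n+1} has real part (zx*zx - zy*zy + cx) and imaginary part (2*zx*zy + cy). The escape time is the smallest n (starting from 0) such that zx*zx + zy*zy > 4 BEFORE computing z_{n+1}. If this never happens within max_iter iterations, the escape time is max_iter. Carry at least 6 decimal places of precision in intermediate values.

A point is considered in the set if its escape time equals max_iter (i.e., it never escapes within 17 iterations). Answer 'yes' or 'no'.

z_0 = 0 + 0i, c = -1.3310 + -1.0710i
Iter 1: z = -1.3310 + -1.0710i, |z|^2 = 2.9186
Iter 2: z = -0.7065 + 1.7800i, |z|^2 = 3.6675
Iter 3: z = -4.0003 + -3.5861i, |z|^2 = 28.8623
Escaped at iteration 3

Answer: no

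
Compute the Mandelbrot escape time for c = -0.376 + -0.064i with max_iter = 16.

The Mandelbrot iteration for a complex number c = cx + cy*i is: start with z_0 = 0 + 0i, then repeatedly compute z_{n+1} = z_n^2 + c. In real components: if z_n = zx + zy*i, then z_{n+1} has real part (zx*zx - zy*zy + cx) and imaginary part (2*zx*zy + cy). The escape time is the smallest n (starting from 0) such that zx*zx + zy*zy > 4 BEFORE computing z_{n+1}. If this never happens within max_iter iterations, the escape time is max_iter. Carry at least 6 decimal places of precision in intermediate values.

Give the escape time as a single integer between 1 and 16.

z_0 = 0 + 0i, c = -0.3760 + -0.0640i
Iter 1: z = -0.3760 + -0.0640i, |z|^2 = 0.1455
Iter 2: z = -0.2387 + -0.0159i, |z|^2 = 0.0572
Iter 3: z = -0.3193 + -0.0564i, |z|^2 = 0.1051
Iter 4: z = -0.2773 + -0.0280i, |z|^2 = 0.0777
Iter 5: z = -0.2999 + -0.0485i, |z|^2 = 0.0923
Iter 6: z = -0.2884 + -0.0349i, |z|^2 = 0.0844
Iter 7: z = -0.2940 + -0.0439i, |z|^2 = 0.0884
Iter 8: z = -0.2915 + -0.0382i, |z|^2 = 0.0864
Iter 9: z = -0.2925 + -0.0417i, |z|^2 = 0.0873
Iter 10: z = -0.2922 + -0.0396i, |z|^2 = 0.0869
Iter 11: z = -0.2922 + -0.0409i, |z|^2 = 0.0870
Iter 12: z = -0.2923 + -0.0401i, |z|^2 = 0.0870
Iter 13: z = -0.2922 + -0.0405i, |z|^2 = 0.0870
Iter 14: z = -0.2923 + -0.0403i, |z|^2 = 0.0871
Iter 15: z = -0.2922 + -0.0404i, |z|^2 = 0.0870

Answer: 16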